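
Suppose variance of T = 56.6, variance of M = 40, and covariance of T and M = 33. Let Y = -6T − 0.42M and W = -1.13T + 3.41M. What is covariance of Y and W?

By bilinearity, covariance of Y and W = ac·variance of T + bd·variance of M + (ad+bc)·covariance of T and M, with a=-6, b=-0.42, c=-1.13, d=3.41.
ac·variance of T = (-6)·(-1.13)·56.6 = 383.748
bd·variance of M = (-0.42)·3.41·40 = -57.288
(ad+bc)·covariance of T and M = (-19.9854)·33 = -659.5182
covariance of Y and W = 383.748 + (-57.288) + (-659.5182) = -333.0582.

covariance of Y and W = -333.0582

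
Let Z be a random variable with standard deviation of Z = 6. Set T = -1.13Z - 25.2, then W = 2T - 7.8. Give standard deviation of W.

standard deviation of T = |-1.13|·6 = 6.78.
standard deviation of W = |2|·6.78 = 13.56.

standard deviation of W = 13.56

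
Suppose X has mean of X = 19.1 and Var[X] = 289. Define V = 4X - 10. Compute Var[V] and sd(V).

Var[V] = 4624, sd(V) = 68

V = 4X - 10 is linear with a = 4, b = -10.
Var[V] = a²·Var[X] = 4²·289 = 4624 (the additive constant -10 does not affect variance).
sd(X) = √289 = 17.
sd(V) = |a|·sd(X) = |4|·17 = 68.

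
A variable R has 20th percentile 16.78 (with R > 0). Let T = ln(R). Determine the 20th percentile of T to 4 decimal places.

ln(R) is increasing, so P_{20}(T) = g(P_{20}(R)) ≈ 2.8202.

20th percentile of T = 2.8202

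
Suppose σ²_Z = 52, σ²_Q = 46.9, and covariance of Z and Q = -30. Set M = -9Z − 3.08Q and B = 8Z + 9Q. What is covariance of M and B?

By bilinearity, covariance of M and B = ac·σ²_Z + bd·σ²_Q + (ad+bc)·covariance of Z and Q, with a=-9, b=-3.08, c=8, d=9.
ac·σ²_Z = (-9)·8·52 = -3744
bd·σ²_Q = (-3.08)·9·46.9 = -1300.068
(ad+bc)·covariance of Z and Q = (-105.64)·(-30) = 3169.2
covariance of M and B = -3744 + (-1300.068) + 3169.2 = -1874.868.

covariance of M and B = -1874.868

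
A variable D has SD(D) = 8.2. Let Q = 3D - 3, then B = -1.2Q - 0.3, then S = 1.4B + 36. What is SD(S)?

SD(Q) = |3|·8.2 = 24.6.
SD(B) = |-1.2|·24.6 = 29.52.
SD(S) = |1.4|·29.52 = 41.328.

SD(S) = 41.328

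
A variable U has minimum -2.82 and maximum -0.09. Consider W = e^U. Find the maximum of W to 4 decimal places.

max(W) = 0.9139

e^U is increasing on this domain, so max(W) comes from max(U) = -0.09: max(W) = exp(-0.09) ≈ 0.9139.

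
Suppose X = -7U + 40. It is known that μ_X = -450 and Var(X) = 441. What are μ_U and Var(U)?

From X = -7U + 40: μ_X = a·μ_U + b, so μ_U = (μ_X − b)/a = (-450 − 40)/(-7) = 70.
Var(X) = a²·Var(U), so Var(U) = 441/(-7)² = 9.

μ_U = 70, Var(U) = 9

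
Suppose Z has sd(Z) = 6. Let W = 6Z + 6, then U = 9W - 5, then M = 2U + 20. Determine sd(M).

sd(W) = |6|·6 = 36.
sd(U) = |9|·36 = 324.
sd(M) = |2|·324 = 648.

sd(M) = 648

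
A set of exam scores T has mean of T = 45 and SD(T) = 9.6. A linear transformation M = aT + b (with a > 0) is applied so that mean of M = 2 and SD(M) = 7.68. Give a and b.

SD(M) = a·SD(T) (a > 0), so a = 7.68/9.6 = 0.8.
mean of M = a·mean of T + b, so b = 2 − 0.8·45 = -34.

a = 0.8, b = -34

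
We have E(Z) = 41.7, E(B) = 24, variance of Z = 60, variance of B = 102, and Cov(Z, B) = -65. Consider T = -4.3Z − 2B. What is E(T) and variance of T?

E(T) = -227.31, variance of T = 399.4

E(T) = (-4.3)·E(Z) + (-2)·E(B) = (-4.3)·41.7 + (-2)·24 = -227.31.
variance of T = a²·variance of Z + b²·variance of B + 2ab·Cov(Z, B) with a = -4.3, b = -2.
= (-4.3)²·60 + (-2)²·102 + 2·(-4.3)·(-2)·(-65)
= 1109.4 + 408 + (-1118) = 399.4.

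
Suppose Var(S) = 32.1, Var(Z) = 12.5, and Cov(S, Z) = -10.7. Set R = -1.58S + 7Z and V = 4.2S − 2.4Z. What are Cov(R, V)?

By bilinearity, Cov(R, V) = ac·Var(S) + bd·Var(Z) + (ad+bc)·Cov(S, Z), with a=-1.58, b=7, c=4.2, d=-2.4.
ac·Var(S) = (-1.58)·4.2·32.1 = -213.0156
bd·Var(Z) = 7·(-2.4)·12.5 = -210
(ad+bc)·Cov(S, Z) = (33.192)·(-10.7) = -355.1544
Cov(R, V) = -213.0156 + (-210) + (-355.1544) = -778.17.

Cov(R, V) = -778.17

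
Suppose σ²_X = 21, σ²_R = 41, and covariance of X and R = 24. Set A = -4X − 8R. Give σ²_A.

σ²_A = 4496

σ²_A = a²·σ²_X + b²·σ²_R + 2ab·covariance of X and R with a = -4, b = -8.
= (-4)²·21 + (-8)²·41 + 2·(-4)·(-8)·24
= 336 + 2624 + 1536 = 4496.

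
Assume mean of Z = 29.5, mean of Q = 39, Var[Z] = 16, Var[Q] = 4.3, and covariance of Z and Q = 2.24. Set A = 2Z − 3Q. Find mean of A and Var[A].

mean of A = 2·mean of Z + (-3)·mean of Q = 2·29.5 + (-3)·39 = -58.
Var[A] = a²·Var[Z] + b²·Var[Q] + 2ab·covariance of Z and Q with a = 2, b = -3.
= 2²·16 + (-3)²·4.3 + 2·2·(-3)·2.24
= 64 + 38.7 + (-26.88) = 75.82.

mean of A = -58, Var[A] = 75.82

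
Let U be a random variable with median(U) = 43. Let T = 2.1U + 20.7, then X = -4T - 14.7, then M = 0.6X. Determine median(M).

median(T) = 2.1·43 + 20.7 = 111.
median(X) = (-4)·111 + (-14.7) = -458.7.
median(M) = 0.6·(-458.7) = -275.22.

median(M) = -275.22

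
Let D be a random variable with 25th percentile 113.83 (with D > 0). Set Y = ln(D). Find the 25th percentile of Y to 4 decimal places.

25th percentile of Y = 4.7347

ln(D) is increasing, so P_{25}(Y) = g(P_{25}(D)) ≈ 4.7347.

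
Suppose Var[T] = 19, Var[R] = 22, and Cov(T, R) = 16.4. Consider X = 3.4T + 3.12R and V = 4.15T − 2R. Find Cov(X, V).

By bilinearity, Cov(X, V) = ac·Var[T] + bd·Var[R] + (ad+bc)·Cov(T, R), with a=3.4, b=3.12, c=4.15, d=-2.
ac·Var[T] = 3.4·4.15·19 = 268.09
bd·Var[R] = 3.12·(-2)·22 = -137.28
(ad+bc)·Cov(T, R) = (6.148)·16.4 = 100.8272
Cov(X, V) = 268.09 + (-137.28) + 100.8272 = 231.6372.

Cov(X, V) = 231.6372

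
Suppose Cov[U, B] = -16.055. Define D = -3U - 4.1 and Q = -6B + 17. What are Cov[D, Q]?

Cov[D, Q] = -288.99

Cov[D, Q] = a·c·Cov[U, B] = (-3)·(-6)·(-16.055) = -288.99. Additive constants drop out.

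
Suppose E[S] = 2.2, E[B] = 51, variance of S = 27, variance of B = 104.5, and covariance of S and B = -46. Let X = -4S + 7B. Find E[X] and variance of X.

E[X] = 348.2, variance of X = 8128.5

E[X] = (-4)·E[S] + 7·E[B] = (-4)·2.2 + 7·51 = 348.2.
variance of X = a²·variance of S + b²·variance of B + 2ab·covariance of S and B with a = -4, b = 7.
= (-4)²·27 + 7²·104.5 + 2·(-4)·7·(-46)
= 432 + 5120.5 + 2576 = 8128.5.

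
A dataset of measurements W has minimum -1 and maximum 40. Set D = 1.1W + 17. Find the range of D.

Range of W = 40 − (-1) = 41.
Range(D) = |a|·Range(W) = |1.1|·41 = 45.1.

Range(D) = 45.1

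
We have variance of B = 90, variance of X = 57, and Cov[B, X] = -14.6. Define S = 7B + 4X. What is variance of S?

variance of S = 4504.4

variance of S = a²·variance of B + b²·variance of X + 2ab·Cov[B, X] with a = 7, b = 4.
= 7²·90 + 4²·57 + 2·7·4·(-14.6)
= 4410 + 912 + (-817.6) = 4504.4.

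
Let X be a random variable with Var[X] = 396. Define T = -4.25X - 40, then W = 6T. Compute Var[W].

Var[T] = (-4.25)²·396 = 7152.75.
Var[W] = 6²·7152.75 = 257499.

Var[W] = 257499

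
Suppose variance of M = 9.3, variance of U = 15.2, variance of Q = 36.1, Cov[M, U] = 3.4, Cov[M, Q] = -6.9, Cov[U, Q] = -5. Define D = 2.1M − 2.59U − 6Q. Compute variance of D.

variance of D = 1424.07092

variance of D = a²·variance of M + b²·variance of U + c²·variance of Q + 2ab·Cov[M, U] + 2ac·Cov[M, Q] + 2bc·Cov[U, Q], with a = 2.1, b = -2.59, c = -6.
= 41.013 + 101.96312 + 1299.6 + (-36.9852) + 173.88 + (-155.4)
= 1424.07092.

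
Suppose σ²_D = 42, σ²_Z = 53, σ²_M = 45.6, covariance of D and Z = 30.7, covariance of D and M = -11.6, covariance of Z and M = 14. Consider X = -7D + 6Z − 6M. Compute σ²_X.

σ²_X = a²·σ²_D + b²·σ²_Z + c²·σ²_M + 2ab·covariance of D and Z + 2ac·covariance of D and M + 2bc·covariance of Z and M, with a = -7, b = 6, c = -6.
= 2058 + 1908 + 1641.6 + (-2578.8) + (-974.4) + (-1008)
= 1046.4.

σ²_X = 1046.4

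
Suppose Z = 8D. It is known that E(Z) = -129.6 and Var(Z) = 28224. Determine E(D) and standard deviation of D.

From Z = 8D: E(Z) = a·E(D) + b, so E(D) = (E(Z) − b)/a = (-129.6 − 0)/8 = -16.2.
standard deviation of Z = √28224 = 168.
standard deviation of Z = |a|·standard deviation of D, so standard deviation of D = 168/|8| = 21.

E(D) = -16.2, standard deviation of D = 21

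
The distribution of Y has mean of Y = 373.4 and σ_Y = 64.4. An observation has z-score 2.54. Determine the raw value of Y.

Y = 536.976

Y = mean of Y + z·σ_Y = 373.4 + 2.54·64.4 = 536.976.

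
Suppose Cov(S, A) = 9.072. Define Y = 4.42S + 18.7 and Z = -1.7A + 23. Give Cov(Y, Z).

Cov(Y, Z) = a·c·Cov(S, A) = 4.42·(-1.7)·9.072 = -68.167008. Additive constants drop out.

Cov(Y, Z) = -68.167008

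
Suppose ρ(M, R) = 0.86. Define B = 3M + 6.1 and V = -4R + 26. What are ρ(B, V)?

ρ(B, V) = -0.86

Linear rescalings preserve |correlation|; the slopes 3 and -4 have opposite signs, so the correlation flips sign: ρ(B, V) = −ρ(M, R) = -0.86.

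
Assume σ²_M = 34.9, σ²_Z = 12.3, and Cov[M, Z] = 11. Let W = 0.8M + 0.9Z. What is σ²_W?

σ²_W = a²·σ²_M + b²·σ²_Z + 2ab·Cov[M, Z] with a = 0.8, b = 0.9.
= 0.8²·34.9 + 0.9²·12.3 + 2·0.8·0.9·11
= 22.336 + 9.963 + 15.84 = 48.139.

σ²_W = 48.139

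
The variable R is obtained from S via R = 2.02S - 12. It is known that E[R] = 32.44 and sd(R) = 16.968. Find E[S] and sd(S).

E[S] = 22, sd(S) = 8.4

From R = 2.02S - 12: E[R] = a·E[S] + b, so E[S] = (E[R] − b)/a = (32.44 − (-12))/2.02 = 22.
sd(R) = |a|·sd(S), so sd(S) = 16.968/|2.02| = 8.4.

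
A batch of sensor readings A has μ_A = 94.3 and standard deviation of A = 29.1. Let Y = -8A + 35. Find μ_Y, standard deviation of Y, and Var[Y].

μ_Y = -719.4, standard deviation of Y = 232.8, Var[Y] = 54195.84

Y = -8A + 35 is linear with a = -8, b = 35.
μ_Y = a·μ_A + b = (-8)·94.3 + 35 = -719.4.
standard deviation of Y = |a|·standard deviation of A = |-8|·29.1 = 232.8.
Var[A] = 29.1² = 846.81.
Var[Y] = a²·Var[A] = (-8)²·846.81 = 54195.84 (the additive constant 35 does not affect variance).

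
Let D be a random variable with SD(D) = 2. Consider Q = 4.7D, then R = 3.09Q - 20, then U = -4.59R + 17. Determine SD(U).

SD(Q) = |4.7|·2 = 9.4.
SD(R) = |3.09|·9.4 = 29.046.
SD(U) = |-4.59|·29.046 = 133.32114.

SD(U) = 133.32114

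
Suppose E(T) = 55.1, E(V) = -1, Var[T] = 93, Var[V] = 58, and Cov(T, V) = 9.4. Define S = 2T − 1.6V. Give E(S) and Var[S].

E(S) = 111.8, Var[S] = 460.32

E(S) = 2·E(T) + (-1.6)·E(V) = 2·55.1 + (-1.6)·(-1) = 111.8.
Var[S] = a²·Var[T] + b²·Var[V] + 2ab·Cov(T, V) with a = 2, b = -1.6.
= 2²·93 + (-1.6)²·58 + 2·2·(-1.6)·9.4
= 372 + 148.48 + (-60.16) = 460.32.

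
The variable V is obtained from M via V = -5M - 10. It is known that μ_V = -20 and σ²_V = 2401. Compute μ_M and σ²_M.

μ_M = 2, σ²_M = 96.04

From V = -5M - 10: μ_V = a·μ_M + b, so μ_M = (μ_V − b)/a = (-20 − (-10))/(-5) = 2.
σ²_V = a²·σ²_M, so σ²_M = 2401/(-5)² = 96.04.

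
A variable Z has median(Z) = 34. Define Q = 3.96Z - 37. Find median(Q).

A linear map preserves order up to sign, so median(Q) = a·median(Z) + b = 3.96·34 + (-37) = 97.64.

median(Q) = 97.64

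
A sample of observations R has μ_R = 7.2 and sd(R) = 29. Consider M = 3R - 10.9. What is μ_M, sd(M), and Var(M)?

M = 3R - 10.9 is linear with a = 3, b = -10.9.
μ_M = a·μ_R + b = 3·7.2 + (-10.9) = 10.7.
sd(M) = |a|·sd(R) = |3|·29 = 87.
Var(R) = 29² = 841.
Var(M) = a²·Var(R) = 3²·841 = 7569 (the additive constant -10.9 does not affect variance).

μ_M = 10.7, sd(M) = 87, Var(M) = 7569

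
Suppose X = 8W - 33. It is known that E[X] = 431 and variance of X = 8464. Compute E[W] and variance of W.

E[W] = 58, variance of W = 132.25

From X = 8W - 33: E[X] = a·E[W] + b, so E[W] = (E[X] − b)/a = (431 − (-33))/8 = 58.
variance of X = a²·variance of W, so variance of W = 8464/8² = 132.25.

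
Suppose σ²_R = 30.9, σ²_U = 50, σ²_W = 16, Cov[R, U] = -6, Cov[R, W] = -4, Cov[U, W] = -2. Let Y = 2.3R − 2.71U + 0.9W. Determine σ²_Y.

σ²_Y = a²·σ²_R + b²·σ²_U + c²·σ²_W + 2ab·Cov[R, U] + 2ac·Cov[R, W] + 2bc·Cov[U, W], with a = 2.3, b = -2.71, c = 0.9.
= 163.461 + 367.205 + 12.96 + 74.796 + (-16.56) + 9.756
= 611.618.

σ²_Y = 611.618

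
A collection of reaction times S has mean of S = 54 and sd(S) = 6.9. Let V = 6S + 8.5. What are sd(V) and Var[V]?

sd(V) = 41.4, Var[V] = 1713.96

V = 6S + 8.5 is linear with a = 6, b = 8.5.
sd(V) = |a|·sd(S) = |6|·6.9 = 41.4.
Var[S] = 6.9² = 47.61.
Var[V] = a²·Var[S] = 6²·47.61 = 1713.96 (the additive constant 8.5 does not affect variance).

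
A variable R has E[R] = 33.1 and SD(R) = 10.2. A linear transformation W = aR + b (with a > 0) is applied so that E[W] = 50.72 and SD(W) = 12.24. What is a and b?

SD(W) = a·SD(R) (a > 0), so a = 12.24/10.2 = 1.2.
E[W] = a·E[R] + b, so b = 50.72 − 1.2·33.1 = 11.

a = 1.2, b = 11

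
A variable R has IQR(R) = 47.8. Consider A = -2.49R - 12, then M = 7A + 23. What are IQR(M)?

IQR(M) = 833.154

IQR(A) = |-2.49|·47.8 = 119.022.
IQR(M) = |7|·119.022 = 833.154.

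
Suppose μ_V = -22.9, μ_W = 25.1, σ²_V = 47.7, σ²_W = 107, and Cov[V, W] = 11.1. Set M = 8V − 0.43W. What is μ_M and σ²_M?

μ_M = -193.993, σ²_M = 2996.2163

μ_M = 8·μ_V + (-0.43)·μ_W = 8·(-22.9) + (-0.43)·25.1 = -193.993.
σ²_M = a²·σ²_V + b²·σ²_W + 2ab·Cov[V, W] with a = 8, b = -0.43.
= 8²·47.7 + (-0.43)²·107 + 2·8·(-0.43)·11.1
= 3052.8 + 19.7843 + (-76.368) = 2996.2163.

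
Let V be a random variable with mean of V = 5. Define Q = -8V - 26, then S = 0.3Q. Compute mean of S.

mean of S = -19.8

mean of Q = (-8)·5 + (-26) = -66.
mean of S = 0.3·(-66) = -19.8.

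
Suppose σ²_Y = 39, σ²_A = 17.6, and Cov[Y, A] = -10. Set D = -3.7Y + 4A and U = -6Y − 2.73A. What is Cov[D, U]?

By bilinearity, Cov[D, U] = ac·σ²_Y + bd·σ²_A + (ad+bc)·Cov[Y, A], with a=-3.7, b=4, c=-6, d=-2.73.
ac·σ²_Y = (-3.7)·(-6)·39 = 865.8
bd·σ²_A = 4·(-2.73)·17.6 = -192.192
(ad+bc)·Cov[Y, A] = (-13.899)·(-10) = 138.99
Cov[D, U] = 865.8 + (-192.192) + 138.99 = 812.598.

Cov[D, U] = 812.598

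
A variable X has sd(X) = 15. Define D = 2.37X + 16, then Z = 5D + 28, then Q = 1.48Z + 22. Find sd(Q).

sd(Q) = 263.07

sd(D) = |2.37|·15 = 35.55.
sd(Z) = |5|·35.55 = 177.75.
sd(Q) = |1.48|·177.75 = 263.07.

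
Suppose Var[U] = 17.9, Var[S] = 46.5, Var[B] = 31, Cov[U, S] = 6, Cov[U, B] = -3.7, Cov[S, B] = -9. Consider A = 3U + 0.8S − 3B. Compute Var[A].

Var[A] = 608.46

Var[A] = a²·Var[U] + b²·Var[S] + c²·Var[B] + 2ab·Cov[U, S] + 2ac·Cov[U, B] + 2bc·Cov[S, B], with a = 3, b = 0.8, c = -3.
= 161.1 + 29.76 + 279 + 28.8 + 66.6 + 43.2
= 608.46.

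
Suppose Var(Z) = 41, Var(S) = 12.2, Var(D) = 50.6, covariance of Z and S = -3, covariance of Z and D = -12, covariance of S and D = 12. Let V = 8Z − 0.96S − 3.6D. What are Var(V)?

Var(V) = a²·Var(Z) + b²·Var(S) + c²·Var(D) + 2ab·covariance of Z and S + 2ac·covariance of Z and D + 2bc·covariance of S and D, with a = 8, b = -0.96, c = -3.6.
= 2624 + 11.24352 + 655.776 + 46.08 + 691.2 + 82.944
= 4111.24352.

Var(V) = 4111.24352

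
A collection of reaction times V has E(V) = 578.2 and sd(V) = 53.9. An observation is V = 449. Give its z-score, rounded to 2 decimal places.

z = (V − E(V)) / sd(V) = (449 − 578.2) / 53.9 ≈ -2.40.

z = -2.40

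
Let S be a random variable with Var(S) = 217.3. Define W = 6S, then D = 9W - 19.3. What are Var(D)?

Var(W) = 6²·217.3 = 7822.8.
Var(D) = 9²·7822.8 = 633646.8.

Var(D) = 633646.8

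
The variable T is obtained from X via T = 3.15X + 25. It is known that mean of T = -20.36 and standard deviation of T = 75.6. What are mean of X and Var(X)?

mean of X = -14.4, Var(X) = 576

From T = 3.15X + 25: mean of T = a·mean of X + b, so mean of X = (mean of T − b)/a = (-20.36 − 25)/3.15 = -14.4.
Var(T) = 75.6² = 5715.36.
Var(T) = a²·Var(X), so Var(X) = 5715.36/3.15² = 576.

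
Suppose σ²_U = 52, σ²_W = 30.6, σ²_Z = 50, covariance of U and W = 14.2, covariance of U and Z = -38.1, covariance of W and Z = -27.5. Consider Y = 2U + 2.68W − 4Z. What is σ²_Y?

σ²_Y = 2579.20544

σ²_Y = a²·σ²_U + b²·σ²_W + c²·σ²_Z + 2ab·covariance of U and W + 2ac·covariance of U and Z + 2bc·covariance of W and Z, with a = 2, b = 2.68, c = -4.
= 208 + 219.78144 + 800 + 152.224 + 609.6 + 589.6
= 2579.20544.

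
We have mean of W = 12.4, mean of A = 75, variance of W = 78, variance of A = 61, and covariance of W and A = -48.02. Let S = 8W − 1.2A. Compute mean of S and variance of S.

mean of S = 8·mean of W + (-1.2)·mean of A = 8·12.4 + (-1.2)·75 = 9.2.
variance of S = a²·variance of W + b²·variance of A + 2ab·covariance of W and A with a = 8, b = -1.2.
= 8²·78 + (-1.2)²·61 + 2·8·(-1.2)·(-48.02)
= 4992 + 87.84 + 921.984 = 6001.824.

mean of S = 9.2, variance of S = 6001.824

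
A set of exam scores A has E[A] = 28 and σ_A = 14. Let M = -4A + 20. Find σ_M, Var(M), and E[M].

σ_M = 56, Var(M) = 3136, E[M] = -92

M = -4A + 20 is linear with a = -4, b = 20.
σ_M = |a|·σ_A = |-4|·14 = 56.
Var(A) = 14² = 196.
Var(M) = a²·Var(A) = (-4)²·196 = 3136 (the additive constant 20 does not affect variance).
E[M] = a·E[A] + b = (-4)·28 + 20 = -92.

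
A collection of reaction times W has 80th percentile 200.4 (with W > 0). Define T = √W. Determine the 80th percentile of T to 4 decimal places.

√W is increasing, so P_{80}(T) = g(P_{80}(W)) ≈ 14.1563.

80th percentile of T = 14.1563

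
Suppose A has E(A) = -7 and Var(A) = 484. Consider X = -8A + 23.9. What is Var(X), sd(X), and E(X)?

X = -8A + 23.9 is linear with a = -8, b = 23.9.
Var(X) = a²·Var(A) = (-8)²·484 = 30976 (the additive constant 23.9 does not affect variance).
sd(A) = √484 = 22.
sd(X) = |a|·sd(A) = |-8|·22 = 176.
E(X) = a·E(A) + b = (-8)·(-7) + 23.9 = 79.9.

Var(X) = 30976, sd(X) = 176, E(X) = 79.9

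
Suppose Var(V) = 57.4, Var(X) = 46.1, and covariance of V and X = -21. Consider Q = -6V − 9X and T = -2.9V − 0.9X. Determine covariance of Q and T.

By bilinearity, covariance of Q and T = ac·Var(V) + bd·Var(X) + (ad+bc)·covariance of V and X, with a=-6, b=-9, c=-2.9, d=-0.9.
ac·Var(V) = (-6)·(-2.9)·57.4 = 998.76
bd·Var(X) = (-9)·(-0.9)·46.1 = 373.41
(ad+bc)·covariance of V and X = (31.5)·(-21) = -661.5
covariance of Q and T = 998.76 + 373.41 + (-661.5) = 710.67.

covariance of Q and T = 710.67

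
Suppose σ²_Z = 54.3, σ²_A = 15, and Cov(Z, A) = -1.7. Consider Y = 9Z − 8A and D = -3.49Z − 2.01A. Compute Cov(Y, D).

By bilinearity, Cov(Y, D) = ac·σ²_Z + bd·σ²_A + (ad+bc)·Cov(Z, A), with a=9, b=-8, c=-3.49, d=-2.01.
ac·σ²_Z = 9·(-3.49)·54.3 = -1705.563
bd·σ²_A = (-8)·(-2.01)·15 = 241.2
(ad+bc)·Cov(Z, A) = (9.83)·(-1.7) = -16.711
Cov(Y, D) = -1705.563 + 241.2 + (-16.711) = -1481.074.

Cov(Y, D) = -1481.074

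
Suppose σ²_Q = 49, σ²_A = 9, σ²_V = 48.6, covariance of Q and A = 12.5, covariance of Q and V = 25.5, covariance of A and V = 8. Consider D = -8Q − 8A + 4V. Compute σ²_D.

σ²_D = 3945.6

σ²_D = a²·σ²_Q + b²·σ²_A + c²·σ²_V + 2ab·covariance of Q and A + 2ac·covariance of Q and V + 2bc·covariance of A and V, with a = -8, b = -8, c = 4.
= 3136 + 576 + 777.6 + 1600 + (-1632) + (-512)
= 3945.6.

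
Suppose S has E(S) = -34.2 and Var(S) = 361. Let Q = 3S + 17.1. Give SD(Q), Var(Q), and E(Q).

SD(Q) = 57, Var(Q) = 3249, E(Q) = -85.5

Q = 3S + 17.1 is linear with a = 3, b = 17.1.
SD(S) = √361 = 19.
SD(Q) = |a|·SD(S) = |3|·19 = 57.
Var(Q) = a²·Var(S) = 3²·361 = 3249 (the additive constant 17.1 does not affect variance).
E(Q) = a·E(S) + b = 3·(-34.2) + 17.1 = -85.5.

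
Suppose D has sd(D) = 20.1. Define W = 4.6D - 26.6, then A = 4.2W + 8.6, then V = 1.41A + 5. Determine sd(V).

sd(W) = |4.6|·20.1 = 92.46.
sd(A) = |4.2|·92.46 = 388.332.
sd(V) = |1.41|·388.332 = 547.54812.

sd(V) = 547.54812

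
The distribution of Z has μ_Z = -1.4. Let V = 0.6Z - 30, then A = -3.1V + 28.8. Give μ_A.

μ_A = 124.404

μ_V = 0.6·(-1.4) + (-30) = -30.84.
μ_A = (-3.1)·(-30.84) + 28.8 = 124.404.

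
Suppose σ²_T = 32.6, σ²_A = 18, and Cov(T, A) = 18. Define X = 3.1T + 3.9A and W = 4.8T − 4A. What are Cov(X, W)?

By bilinearity, Cov(X, W) = ac·σ²_T + bd·σ²_A + (ad+bc)·Cov(T, A), with a=3.1, b=3.9, c=4.8, d=-4.
ac·σ²_T = 3.1·4.8·32.6 = 485.088
bd·σ²_A = 3.9·(-4)·18 = -280.8
(ad+bc)·Cov(T, A) = (6.32)·18 = 113.76
Cov(X, W) = 485.088 + (-280.8) + 113.76 = 318.048.

Cov(X, W) = 318.048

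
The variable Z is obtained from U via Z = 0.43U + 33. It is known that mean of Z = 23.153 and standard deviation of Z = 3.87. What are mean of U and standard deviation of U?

From Z = 0.43U + 33: mean of Z = a·mean of U + b, so mean of U = (mean of Z − b)/a = (23.153 − 33)/0.43 = -22.9.
standard deviation of Z = |a|·standard deviation of U, so standard deviation of U = 3.87/|0.43| = 9.

mean of U = -22.9, standard deviation of U = 9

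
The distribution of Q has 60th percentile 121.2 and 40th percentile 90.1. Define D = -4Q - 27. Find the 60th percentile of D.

60th percentile of D = -387.4

Since a = -4 < 0 the transformation is decreasing, reversing order: the 60th percentile of D corresponds to the 40th percentile of Q.
So P_{60}(D) = a·P_{40}(Q) + b = (-4)·90.1 + (-27) = -387.4.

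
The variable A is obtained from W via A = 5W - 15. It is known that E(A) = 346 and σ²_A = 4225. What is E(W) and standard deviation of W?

From A = 5W - 15: E(A) = a·E(W) + b, so E(W) = (E(A) − b)/a = (346 − (-15))/5 = 72.2.
standard deviation of A = √4225 = 65.
standard deviation of A = |a|·standard deviation of W, so standard deviation of W = 65/|5| = 13.

E(W) = 72.2, standard deviation of W = 13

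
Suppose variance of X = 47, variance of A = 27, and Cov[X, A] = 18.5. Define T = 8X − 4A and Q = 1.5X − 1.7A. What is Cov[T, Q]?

Cov[T, Q] = 385

By bilinearity, Cov[T, Q] = ac·variance of X + bd·variance of A + (ad+bc)·Cov[X, A], with a=8, b=-4, c=1.5, d=-1.7.
ac·variance of X = 8·1.5·47 = 564
bd·variance of A = (-4)·(-1.7)·27 = 183.6
(ad+bc)·Cov[X, A] = (-19.6)·18.5 = -362.6
Cov[T, Q] = 564 + 183.6 + (-362.6) = 385.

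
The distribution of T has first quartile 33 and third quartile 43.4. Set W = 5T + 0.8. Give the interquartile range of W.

IQR of T = Q3 − Q1 = 43.4 − 33 = 10.4.
Under W = aT + b, IQR(W) = |a|·IQR(T) = |5|·10.4 = 52 (shifts cancel; spread scales by |a|).

IQR(W) = 52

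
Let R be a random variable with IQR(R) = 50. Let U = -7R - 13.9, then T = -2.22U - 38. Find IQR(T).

IQR(T) = 777

IQR(U) = |-7|·50 = 350.
IQR(T) = |-2.22|·350 = 777.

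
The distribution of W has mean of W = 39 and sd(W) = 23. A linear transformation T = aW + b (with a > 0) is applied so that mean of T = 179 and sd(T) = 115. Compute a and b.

sd(T) = a·sd(W) (a > 0), so a = 115/23 = 5.
mean of T = a·mean of W + b, so b = 179 − 5·39 = -16.

a = 5, b = -16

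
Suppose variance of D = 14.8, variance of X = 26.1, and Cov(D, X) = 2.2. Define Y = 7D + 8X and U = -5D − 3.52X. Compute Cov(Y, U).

Cov(Y, U) = -1395.184

By bilinearity, Cov(Y, U) = ac·variance of D + bd·variance of X + (ad+bc)·Cov(D, X), with a=7, b=8, c=-5, d=-3.52.
ac·variance of D = 7·(-5)·14.8 = -518
bd·variance of X = 8·(-3.52)·26.1 = -734.976
(ad+bc)·Cov(D, X) = (-64.64)·2.2 = -142.208
Cov(Y, U) = -518 + (-734.976) + (-142.208) = -1395.184.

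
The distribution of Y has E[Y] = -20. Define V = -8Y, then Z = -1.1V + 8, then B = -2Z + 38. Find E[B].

E[V] = (-8)·(-20) = 160.
E[Z] = (-1.1)·160 + 8 = -168.
E[B] = (-2)·(-168) + 38 = 374.

E[B] = 374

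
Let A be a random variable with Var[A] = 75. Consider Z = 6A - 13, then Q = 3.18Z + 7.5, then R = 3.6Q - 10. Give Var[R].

Var[R] = 353853.1008

Var[Z] = 6²·75 = 2700.
Var[Q] = 3.18²·2700 = 27303.48.
Var[R] = 3.6²·27303.48 = 353853.1008.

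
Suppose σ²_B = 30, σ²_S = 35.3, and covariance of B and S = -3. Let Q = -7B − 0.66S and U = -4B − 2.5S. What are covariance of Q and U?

covariance of Q and U = 837.825

By bilinearity, covariance of Q and U = ac·σ²_B + bd·σ²_S + (ad+bc)·covariance of B and S, with a=-7, b=-0.66, c=-4, d=-2.5.
ac·σ²_B = (-7)·(-4)·30 = 840
bd·σ²_S = (-0.66)·(-2.5)·35.3 = 58.245
(ad+bc)·covariance of B and S = (20.14)·(-3) = -60.42
covariance of Q and U = 840 + 58.245 + (-60.42) = 837.825.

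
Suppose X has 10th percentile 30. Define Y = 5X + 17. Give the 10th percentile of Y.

10th percentile of Y = 167

Since a = 5 > 0 the transformation is increasing, so the 10th percentile of Y = a·(P_{10} of X) + b = 5·30 + 17 = 167.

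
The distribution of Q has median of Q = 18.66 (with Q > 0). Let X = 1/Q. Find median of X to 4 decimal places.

median of X = 0.0536

1/Q is monotone on this domain, so median of X = 1/(18.66) ≈ 0.0536.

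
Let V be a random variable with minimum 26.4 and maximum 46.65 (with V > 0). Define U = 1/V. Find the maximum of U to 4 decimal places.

max(U) = 0.0379

1/V is decreasing on this domain, so max(U) comes from min(V) = 26.4: max(U) = 1/(26.4) ≈ 0.0379.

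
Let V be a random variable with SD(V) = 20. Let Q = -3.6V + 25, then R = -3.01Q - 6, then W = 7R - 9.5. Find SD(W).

SD(Q) = |-3.6|·20 = 72.
SD(R) = |-3.01|·72 = 216.72.
SD(W) = |7|·216.72 = 1517.04.

SD(W) = 1517.04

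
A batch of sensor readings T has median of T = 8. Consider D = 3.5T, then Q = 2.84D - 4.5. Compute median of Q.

median of Q = 75.02

median of D = 3.5·8 = 28.
median of Q = 2.84·28 + (-4.5) = 75.02.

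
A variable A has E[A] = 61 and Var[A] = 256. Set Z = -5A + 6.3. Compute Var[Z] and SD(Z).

Z = -5A + 6.3 is linear with a = -5, b = 6.3.
Var[Z] = a²·Var[A] = (-5)²·256 = 6400 (the additive constant 6.3 does not affect variance).
SD(A) = √256 = 16.
SD(Z) = |a|·SD(A) = |-5|·16 = 80.

Var[Z] = 6400, SD(Z) = 80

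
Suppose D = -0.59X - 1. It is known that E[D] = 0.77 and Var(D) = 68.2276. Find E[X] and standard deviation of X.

E[X] = -3, standard deviation of X = 14

From D = -0.59X - 1: E[D] = a·E[X] + b, so E[X] = (E[D] − b)/a = (0.77 − (-1))/(-0.59) = -3.
standard deviation of D = √68.2276 = 8.26.
standard deviation of D = |a|·standard deviation of X, so standard deviation of X = 8.26/|-0.59| = 14.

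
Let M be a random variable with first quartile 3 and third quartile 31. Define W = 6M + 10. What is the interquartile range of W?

IQR(W) = 168

IQR of M = Q3 − Q1 = 31 − 3 = 28.
Under W = aM + b, IQR(W) = |a|·IQR(M) = |6|·28 = 168 (shifts cancel; spread scales by |a|).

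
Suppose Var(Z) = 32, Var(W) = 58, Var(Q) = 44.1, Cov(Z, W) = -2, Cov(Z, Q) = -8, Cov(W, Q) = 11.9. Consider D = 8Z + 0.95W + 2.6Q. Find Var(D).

Var(D) = a²·Var(Z) + b²·Var(W) + c²·Var(Q) + 2ab·Cov(Z, W) + 2ac·Cov(Z, Q) + 2bc·Cov(W, Q), with a = 8, b = 0.95, c = 2.6.
= 2048 + 52.345 + 298.116 + (-30.4) + (-332.8) + 58.786
= 2094.047.

Var(D) = 2094.047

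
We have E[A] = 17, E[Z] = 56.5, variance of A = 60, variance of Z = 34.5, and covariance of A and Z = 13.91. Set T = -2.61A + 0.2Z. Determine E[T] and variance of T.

E[T] = (-2.61)·E[A] + 0.2·E[Z] = (-2.61)·17 + 0.2·56.5 = -33.07.
variance of T = a²·variance of A + b²·variance of Z + 2ab·covariance of A and Z with a = -2.61, b = 0.2.
= (-2.61)²·60 + 0.2²·34.5 + 2·(-2.61)·0.2·13.91
= 408.726 + 1.38 + (-14.52204) = 395.58396.

E[T] = -33.07, variance of T = 395.58396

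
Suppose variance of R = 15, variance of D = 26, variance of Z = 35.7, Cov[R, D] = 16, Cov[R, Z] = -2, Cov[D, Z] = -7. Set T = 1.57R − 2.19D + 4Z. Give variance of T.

variance of T = a²·variance of R + b²·variance of D + c²·variance of Z + 2ab·Cov[R, D] + 2ac·Cov[R, Z] + 2bc·Cov[D, Z], with a = 1.57, b = -2.19, c = 4.
= 36.9735 + 124.6986 + 571.2 + (-110.0256) + (-25.12) + 122.64
= 720.3665.

variance of T = 720.3665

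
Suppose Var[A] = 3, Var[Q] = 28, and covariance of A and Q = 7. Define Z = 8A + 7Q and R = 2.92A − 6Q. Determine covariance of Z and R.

By bilinearity, covariance of Z and R = ac·Var[A] + bd·Var[Q] + (ad+bc)·covariance of A and Q, with a=8, b=7, c=2.92, d=-6.
ac·Var[A] = 8·2.92·3 = 70.08
bd·Var[Q] = 7·(-6)·28 = -1176
(ad+bc)·covariance of A and Q = (-27.56)·7 = -192.92
covariance of Z and R = 70.08 + (-1176) + (-192.92) = -1298.84.

covariance of Z and R = -1298.84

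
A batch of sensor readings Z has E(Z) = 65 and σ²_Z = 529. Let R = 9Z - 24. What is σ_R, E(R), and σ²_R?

σ_R = 207, E(R) = 561, σ²_R = 42849

R = 9Z - 24 is linear with a = 9, b = -24.
σ_Z = √529 = 23.
σ_R = |a|·σ_Z = |9|·23 = 207.
E(R) = a·E(Z) + b = 9·65 + (-24) = 561.
σ²_R = a²·σ²_Z = 9²·529 = 42849 (the additive constant -24 does not affect variance).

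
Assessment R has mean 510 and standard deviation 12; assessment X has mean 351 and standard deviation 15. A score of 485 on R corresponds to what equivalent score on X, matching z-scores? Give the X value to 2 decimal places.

z = (485 − 510)/12 ≈ -2.0833.
X = 351 + z·15 = 351 + (485 − 510)·15/12 = 319.75.

X = 319.75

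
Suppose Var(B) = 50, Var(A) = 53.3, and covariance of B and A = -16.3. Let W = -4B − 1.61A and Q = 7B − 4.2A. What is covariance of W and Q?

By bilinearity, covariance of W and Q = ac·Var(B) + bd·Var(A) + (ad+bc)·covariance of B and A, with a=-4, b=-1.61, c=7, d=-4.2.
ac·Var(B) = (-4)·7·50 = -1400
bd·Var(A) = (-1.61)·(-4.2)·53.3 = 360.4146
(ad+bc)·covariance of B and A = (5.53)·(-16.3) = -90.139
covariance of W and Q = -1400 + 360.4146 + (-90.139) = -1129.7244.

covariance of W and Q = -1129.7244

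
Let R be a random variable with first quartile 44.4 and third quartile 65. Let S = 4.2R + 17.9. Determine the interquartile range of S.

IQR of R = Q3 − Q1 = 65 − 44.4 = 20.6.
Under S = aR + b, IQR(S) = |a|·IQR(R) = |4.2|·20.6 = 86.52 (shifts cancel; spread scales by |a|).

IQR(S) = 86.52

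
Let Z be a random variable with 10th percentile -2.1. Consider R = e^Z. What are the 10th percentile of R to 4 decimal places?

e^Z is increasing, so P_{10}(R) = g(P_{10}(Z)) ≈ 0.1225.

10th percentile of R = 0.1225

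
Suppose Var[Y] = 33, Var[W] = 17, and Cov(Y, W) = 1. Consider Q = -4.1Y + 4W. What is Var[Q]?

Var[Q] = 793.93

Var[Q] = a²·Var[Y] + b²·Var[W] + 2ab·Cov(Y, W) with a = -4.1, b = 4.
= (-4.1)²·33 + 4²·17 + 2·(-4.1)·4·1
= 554.73 + 272 + (-32.8) = 793.93.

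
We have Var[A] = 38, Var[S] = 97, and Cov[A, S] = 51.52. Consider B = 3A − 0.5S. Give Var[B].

Var[B] = 211.69

Var[B] = a²·Var[A] + b²·Var[S] + 2ab·Cov[A, S] with a = 3, b = -0.5.
= 3²·38 + (-0.5)²·97 + 2·3·(-0.5)·51.52
= 342 + 24.25 + (-154.56) = 211.69.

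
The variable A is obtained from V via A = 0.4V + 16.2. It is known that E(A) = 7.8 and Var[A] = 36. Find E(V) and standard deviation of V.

From A = 0.4V + 16.2: E(A) = a·E(V) + b, so E(V) = (E(A) − b)/a = (7.8 − 16.2)/0.4 = -21.
standard deviation of A = √36 = 6.
standard deviation of A = |a|·standard deviation of V, so standard deviation of V = 6/|0.4| = 15.

E(V) = -21, standard deviation of V = 15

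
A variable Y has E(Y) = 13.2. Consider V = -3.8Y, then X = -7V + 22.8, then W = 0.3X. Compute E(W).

E(V) = (-3.8)·13.2 = -50.16.
E(X) = (-7)·(-50.16) + 22.8 = 373.92.
E(W) = 0.3·373.92 = 112.176.

E(W) = 112.176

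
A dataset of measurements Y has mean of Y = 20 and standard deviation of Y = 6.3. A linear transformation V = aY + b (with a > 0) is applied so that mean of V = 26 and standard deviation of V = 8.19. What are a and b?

standard deviation of V = a·standard deviation of Y (a > 0), so a = 8.19/6.3 = 1.3.
mean of V = a·mean of Y + b, so b = 26 − 1.3·20 = 0.

a = 1.3, b = 0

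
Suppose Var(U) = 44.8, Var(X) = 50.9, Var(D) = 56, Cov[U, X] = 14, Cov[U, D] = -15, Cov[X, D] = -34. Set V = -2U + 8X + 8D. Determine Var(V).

Var(V) = 2700.8

Var(V) = a²·Var(U) + b²·Var(X) + c²·Var(D) + 2ab·Cov[U, X] + 2ac·Cov[U, D] + 2bc·Cov[X, D], with a = -2, b = 8, c = 8.
= 179.2 + 3257.6 + 3584 + (-448) + 480 + (-4352)
= 2700.8.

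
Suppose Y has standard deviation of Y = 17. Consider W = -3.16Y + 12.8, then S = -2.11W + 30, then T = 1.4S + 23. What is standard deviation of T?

standard deviation of W = |-3.16|·17 = 53.72.
standard deviation of S = |-2.11|·53.72 = 113.3492.
standard deviation of T = |1.4|·113.3492 = 158.68888.

standard deviation of T = 158.68888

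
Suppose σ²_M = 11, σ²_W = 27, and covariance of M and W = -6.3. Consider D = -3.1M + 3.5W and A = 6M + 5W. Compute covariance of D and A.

covariance of D and A = 233.25

By bilinearity, covariance of D and A = ac·σ²_M + bd·σ²_W + (ad+bc)·covariance of M and W, with a=-3.1, b=3.5, c=6, d=5.
ac·σ²_M = (-3.1)·6·11 = -204.6
bd·σ²_W = 3.5·5·27 = 472.5
(ad+bc)·covariance of M and W = (5.5)·(-6.3) = -34.65
covariance of D and A = -204.6 + 472.5 + (-34.65) = 233.25.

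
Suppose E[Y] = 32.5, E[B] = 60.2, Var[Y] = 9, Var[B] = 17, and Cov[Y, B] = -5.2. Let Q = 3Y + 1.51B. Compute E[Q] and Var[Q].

E[Q] = 3·E[Y] + 1.51·E[B] = 3·32.5 + 1.51·60.2 = 188.402.
Var[Q] = a²·Var[Y] + b²·Var[B] + 2ab·Cov[Y, B] with a = 3, b = 1.51.
= 3²·9 + 1.51²·17 + 2·3·1.51·(-5.2)
= 81 + 38.7617 + (-47.112) = 72.6497.

E[Q] = 188.402, Var[Q] = 72.6497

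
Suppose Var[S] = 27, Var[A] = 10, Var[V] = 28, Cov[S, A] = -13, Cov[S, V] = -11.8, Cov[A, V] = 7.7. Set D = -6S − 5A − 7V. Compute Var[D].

Var[D] = 1361.8

Var[D] = a²·Var[S] + b²·Var[A] + c²·Var[V] + 2ab·Cov[S, A] + 2ac·Cov[S, V] + 2bc·Cov[A, V], with a = -6, b = -5, c = -7.
= 972 + 250 + 1372 + (-780) + (-991.2) + 539
= 1361.8.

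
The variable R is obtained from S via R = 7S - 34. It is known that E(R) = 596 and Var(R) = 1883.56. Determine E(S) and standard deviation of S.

E(S) = 90, standard deviation of S = 6.2

From R = 7S - 34: E(R) = a·E(S) + b, so E(S) = (E(R) − b)/a = (596 − (-34))/7 = 90.
standard deviation of R = √1883.56 = 43.4.
standard deviation of R = |a|·standard deviation of S, so standard deviation of S = 43.4/|7| = 6.2.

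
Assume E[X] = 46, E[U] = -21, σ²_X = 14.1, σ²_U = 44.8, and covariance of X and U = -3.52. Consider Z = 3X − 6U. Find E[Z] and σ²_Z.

E[Z] = 3·E[X] + (-6)·E[U] = 3·46 + (-6)·(-21) = 264.
σ²_Z = a²·σ²_X + b²·σ²_U + 2ab·covariance of X and U with a = 3, b = -6.
= 3²·14.1 + (-6)²·44.8 + 2·3·(-6)·(-3.52)
= 126.9 + 1612.8 + 126.72 = 1866.42.

E[Z] = 264, σ²_Z = 1866.42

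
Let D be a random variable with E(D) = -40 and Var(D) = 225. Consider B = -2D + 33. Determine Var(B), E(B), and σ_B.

B = -2D + 33 is linear with a = -2, b = 33.
Var(B) = a²·Var(D) = (-2)²·225 = 900 (the additive constant 33 does not affect variance).
E(B) = a·E(D) + b = (-2)·(-40) + 33 = 113.
σ_D = √225 = 15.
σ_B = |a|·σ_D = |-2|·15 = 30.

Var(B) = 900, E(B) = 113, σ_B = 30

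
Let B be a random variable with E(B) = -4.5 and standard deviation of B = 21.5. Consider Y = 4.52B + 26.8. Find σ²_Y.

σ²_Y = 9443.9524

Y = 4.52B + 26.8 is linear with a = 4.52, b = 26.8.
σ²_B = 21.5² = 462.25.
σ²_Y = a²·σ²_B = 4.52²·462.25 = 9443.9524 (the additive constant 26.8 does not affect variance).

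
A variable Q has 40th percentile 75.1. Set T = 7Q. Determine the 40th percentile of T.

Since a = 7 > 0 the transformation is increasing, so the 40th percentile of T = a·(P_{40} of Q) + b = 7·75.1 = 525.7.

40th percentile of T = 525.7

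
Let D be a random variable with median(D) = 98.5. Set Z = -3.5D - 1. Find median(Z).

median(Z) = -345.75

A linear map preserves order up to sign, so median(Z) = a·median(D) + b = (-3.5)·98.5 + (-1) = -345.75.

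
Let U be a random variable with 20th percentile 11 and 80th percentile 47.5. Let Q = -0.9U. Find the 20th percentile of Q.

Since a = -0.9 < 0 the transformation is decreasing, reversing order: the 20th percentile of Q corresponds to the 80th percentile of U.
So P_{20}(Q) = a·P_{80}(U) + b = (-0.9)·47.5 = -42.75.

20th percentile of Q = -42.75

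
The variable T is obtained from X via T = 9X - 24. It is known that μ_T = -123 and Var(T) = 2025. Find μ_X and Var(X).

μ_X = -11, Var(X) = 25

From T = 9X - 24: μ_T = a·μ_X + b, so μ_X = (μ_T − b)/a = (-123 − (-24))/9 = -11.
Var(T) = a²·Var(X), so Var(X) = 2025/9² = 25.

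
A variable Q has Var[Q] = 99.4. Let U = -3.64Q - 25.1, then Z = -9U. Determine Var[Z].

Var[Z] = 106677.82944

Var[U] = (-3.64)²·99.4 = 1317.01024.
Var[Z] = (-9)²·1317.01024 = 106677.82944.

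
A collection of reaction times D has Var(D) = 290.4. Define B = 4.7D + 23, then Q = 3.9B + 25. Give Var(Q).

Var(Q) = 97571.17656

Var(B) = 4.7²·290.4 = 6414.936.
Var(Q) = 3.9²·6414.936 = 97571.17656.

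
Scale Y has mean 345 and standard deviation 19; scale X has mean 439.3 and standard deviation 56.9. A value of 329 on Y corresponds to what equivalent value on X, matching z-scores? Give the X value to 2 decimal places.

z = (329 − 345)/19 ≈ -0.8421.
X = 439.3 + z·56.9 = 439.3 + (329 − 345)·56.9/19 ≈ 391.38.

X = 391.38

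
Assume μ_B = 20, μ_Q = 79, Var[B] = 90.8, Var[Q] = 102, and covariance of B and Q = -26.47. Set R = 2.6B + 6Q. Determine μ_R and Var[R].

μ_R = 2.6·μ_B + 6·μ_Q = 2.6·20 + 6·79 = 526.
Var[R] = a²·Var[B] + b²·Var[Q] + 2ab·covariance of B and Q with a = 2.6, b = 6.
= 2.6²·90.8 + 6²·102 + 2·2.6·6·(-26.47)
= 613.808 + 3672 + (-825.864) = 3459.944.

μ_R = 526, Var[R] = 3459.944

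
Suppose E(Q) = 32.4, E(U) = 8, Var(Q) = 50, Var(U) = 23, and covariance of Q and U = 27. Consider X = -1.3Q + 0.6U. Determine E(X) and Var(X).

E(X) = -37.32, Var(X) = 50.66

E(X) = (-1.3)·E(Q) + 0.6·E(U) = (-1.3)·32.4 + 0.6·8 = -37.32.
Var(X) = a²·Var(Q) + b²·Var(U) + 2ab·covariance of Q and U with a = -1.3, b = 0.6.
= (-1.3)²·50 + 0.6²·23 + 2·(-1.3)·0.6·27
= 84.5 + 8.28 + (-42.12) = 50.66.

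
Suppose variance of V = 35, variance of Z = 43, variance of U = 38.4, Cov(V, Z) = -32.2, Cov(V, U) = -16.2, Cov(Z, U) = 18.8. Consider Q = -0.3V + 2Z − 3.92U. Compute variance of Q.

variance of Q = a²·variance of V + b²·variance of Z + c²·variance of U + 2ab·Cov(V, Z) + 2ac·Cov(V, U) + 2bc·Cov(Z, U), with a = -0.3, b = 2, c = -3.92.
= 3.15 + 172 + 590.06976 + 38.64 + (-38.1024) + (-294.784)
= 470.97336.

variance of Q = 470.97336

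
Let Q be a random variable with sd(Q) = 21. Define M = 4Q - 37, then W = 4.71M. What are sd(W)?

sd(M) = |4|·21 = 84.
sd(W) = |4.71|·84 = 395.64.

sd(W) = 395.64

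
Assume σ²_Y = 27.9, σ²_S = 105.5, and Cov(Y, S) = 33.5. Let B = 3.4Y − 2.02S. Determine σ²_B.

σ²_B = 292.8502

σ²_B = a²·σ²_Y + b²·σ²_S + 2ab·Cov(Y, S) with a = 3.4, b = -2.02.
= 3.4²·27.9 + (-2.02)²·105.5 + 2·3.4·(-2.02)·33.5
= 322.524 + 430.4822 + (-460.156) = 292.8502.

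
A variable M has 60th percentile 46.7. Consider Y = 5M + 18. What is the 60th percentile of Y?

60th percentile of Y = 251.5

Since a = 5 > 0 the transformation is increasing, so the 60th percentile of Y = a·(P_{60} of M) + b = 5·46.7 + 18 = 251.5.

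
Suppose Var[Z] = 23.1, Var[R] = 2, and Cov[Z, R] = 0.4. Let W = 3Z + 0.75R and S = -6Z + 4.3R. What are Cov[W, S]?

By bilinearity, Cov[W, S] = ac·Var[Z] + bd·Var[R] + (ad+bc)·Cov[Z, R], with a=3, b=0.75, c=-6, d=4.3.
ac·Var[Z] = 3·(-6)·23.1 = -415.8
bd·Var[R] = 0.75·4.3·2 = 6.45
(ad+bc)·Cov[Z, R] = (8.4)·0.4 = 3.36
Cov[W, S] = -415.8 + 6.45 + 3.36 = -405.99.

Cov[W, S] = -405.99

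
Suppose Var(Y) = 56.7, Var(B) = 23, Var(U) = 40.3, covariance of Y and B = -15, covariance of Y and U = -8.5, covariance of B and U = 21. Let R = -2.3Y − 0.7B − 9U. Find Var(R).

Var(R) = a²·Var(Y) + b²·Var(B) + c²·Var(U) + 2ab·covariance of Y and B + 2ac·covariance of Y and U + 2bc·covariance of B and U, with a = -2.3, b = -0.7, c = -9.
= 299.943 + 11.27 + 3264.3 + (-48.3) + (-351.9) + 264.6
= 3439.913.

Var(R) = 3439.913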